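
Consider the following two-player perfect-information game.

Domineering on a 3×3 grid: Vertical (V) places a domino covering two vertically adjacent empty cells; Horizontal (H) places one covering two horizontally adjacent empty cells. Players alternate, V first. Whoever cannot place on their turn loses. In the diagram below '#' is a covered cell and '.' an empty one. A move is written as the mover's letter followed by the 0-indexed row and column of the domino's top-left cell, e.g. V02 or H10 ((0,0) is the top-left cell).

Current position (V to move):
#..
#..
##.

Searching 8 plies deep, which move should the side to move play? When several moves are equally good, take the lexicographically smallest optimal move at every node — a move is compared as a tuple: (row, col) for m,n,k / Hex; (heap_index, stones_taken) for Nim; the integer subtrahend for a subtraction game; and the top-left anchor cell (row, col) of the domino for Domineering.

V's best at [#../#../##.]: V01

ply 1, V at #../#../##. | V01=+1→##./##./##.*; V02=+1→#.#/#.#/##.; V12=-1→#../#.#/###
ply 2: ##./##./##. is terminal -1 (H); from #../#../##. depth 8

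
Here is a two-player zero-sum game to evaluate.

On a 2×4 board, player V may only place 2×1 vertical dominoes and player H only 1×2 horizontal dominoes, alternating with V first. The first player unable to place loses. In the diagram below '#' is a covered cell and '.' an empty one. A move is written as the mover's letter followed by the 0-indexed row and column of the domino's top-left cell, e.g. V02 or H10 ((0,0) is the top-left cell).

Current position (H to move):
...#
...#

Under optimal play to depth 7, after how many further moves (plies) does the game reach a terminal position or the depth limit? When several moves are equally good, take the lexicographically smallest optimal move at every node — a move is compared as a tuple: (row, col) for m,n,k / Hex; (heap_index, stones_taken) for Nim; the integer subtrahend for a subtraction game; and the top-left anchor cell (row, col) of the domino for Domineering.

ply 1, H at ...#/...# | H00=+1→##.#/...#*; H01=+1→.###/...#; H10=+1→...#/##.#; H11=+1→...#/.###
ply 2, V at ##.#/...# | V02=-1→####/..##*
ply 3, H at ####/..## | H10=+1→####/####*
ply 4: ####/#### is terminal -1 (V); from ...#/...# depth 7

PV length from [...#/...#]: 3 plies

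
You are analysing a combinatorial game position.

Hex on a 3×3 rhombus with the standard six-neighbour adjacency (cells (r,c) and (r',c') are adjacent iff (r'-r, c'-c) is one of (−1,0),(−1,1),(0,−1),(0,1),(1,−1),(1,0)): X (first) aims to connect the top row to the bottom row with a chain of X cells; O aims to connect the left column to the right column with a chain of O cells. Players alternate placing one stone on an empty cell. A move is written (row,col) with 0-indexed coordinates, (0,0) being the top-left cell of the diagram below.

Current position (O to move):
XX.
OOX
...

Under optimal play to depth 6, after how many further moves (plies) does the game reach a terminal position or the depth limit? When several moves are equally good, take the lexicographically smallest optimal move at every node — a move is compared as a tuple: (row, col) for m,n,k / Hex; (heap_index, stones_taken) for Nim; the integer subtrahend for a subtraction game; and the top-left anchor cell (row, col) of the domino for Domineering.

PV length from [XX./OOX/...]: 1 ply

ply 1, O at XX./OOX/... | (0,2)=+1→XXO/OOX/...*; (2,0)=-1→XX./OOX/O..; (2,1)=+1→XX./OOX/.O.; (2,2)=+1→XX./OOX/..O
ply 2: XXO/OOX/... is terminal -1 (X); from XX./OOX/... depth 6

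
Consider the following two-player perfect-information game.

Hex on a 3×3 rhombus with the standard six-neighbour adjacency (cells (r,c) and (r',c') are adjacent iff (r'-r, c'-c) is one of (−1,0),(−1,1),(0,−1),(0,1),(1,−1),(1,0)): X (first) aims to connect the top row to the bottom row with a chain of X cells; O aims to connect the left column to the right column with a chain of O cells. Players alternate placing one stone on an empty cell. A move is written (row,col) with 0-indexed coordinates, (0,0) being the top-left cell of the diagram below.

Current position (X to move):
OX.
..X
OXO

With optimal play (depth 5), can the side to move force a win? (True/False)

X winning at [OX./..X/OXO]: True

[OX./..X/OXO] X move#1: (0,2):+1/OXX/..X/OXO*, (1,0):+1/OX./X.X/OXO, (1,1):+1/OX./.XX/OXO
[OXX/..X/OXO] end (terminal -1, O#2); searched OX./..X/OXO to 5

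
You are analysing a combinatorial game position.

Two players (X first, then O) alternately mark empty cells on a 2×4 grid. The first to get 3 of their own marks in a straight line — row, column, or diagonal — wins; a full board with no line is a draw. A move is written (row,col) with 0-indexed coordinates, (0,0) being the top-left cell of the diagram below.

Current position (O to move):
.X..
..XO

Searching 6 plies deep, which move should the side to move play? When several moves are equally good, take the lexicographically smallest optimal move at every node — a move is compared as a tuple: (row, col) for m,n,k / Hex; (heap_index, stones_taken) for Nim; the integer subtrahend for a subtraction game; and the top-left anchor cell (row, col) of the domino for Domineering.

O's best at [.X../..XO]: (0,0)

[.X../..XO] O move#1: (0,0):+0/OX../..XO*, (0,2):+0/.XO./..XO, (0,3):+0/.X.O/..XO, (1,0):-1/.X../O.XO, (1,1):-1/.X../.OXO
[OX../..XO] X move#2: (0,2):+0/OXX./..XO*, (0,3):+0/OX.X/..XO, (1,0):+0/OX../X.XO, (1,1):+0/OX../.XXO
[OXX./..XO] O move#3: (0,3):+0/OXXO/..XO*, (1,0):-1/OXX./O.XO, (1,1):-1/OXX./.OXO
[OXXO/..XO] X move#4: (1,0):+0/OXXO/X.XO*, (1,1):+0/OXXO/.XXO
[OXXO/X.XO] O move#5: (1,1):+0/OXXO/XOXO*
[OXXO/XOXO] end (terminal +0, X#6); searched .X../..XO to 6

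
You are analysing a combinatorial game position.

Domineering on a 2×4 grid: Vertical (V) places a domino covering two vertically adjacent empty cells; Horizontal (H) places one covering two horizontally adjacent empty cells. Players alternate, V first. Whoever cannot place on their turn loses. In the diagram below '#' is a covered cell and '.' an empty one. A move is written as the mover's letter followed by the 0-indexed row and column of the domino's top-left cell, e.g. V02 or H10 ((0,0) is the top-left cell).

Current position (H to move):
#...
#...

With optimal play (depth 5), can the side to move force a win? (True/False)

ply 1, H at #.../#... | H01=+1→###./#...*; H02=+1→#.##/#...; H11=+1→#.../###.; H12=+1→#.../#.##
ply 2, V at ###./#... | V03=-1→####/#..#*
ply 3, H at ####/#..# | H11=+1→####/####*
ply 4: ####/#### is terminal -1 (V); from #.../#... depth 5

H winning at [#.../#...]: True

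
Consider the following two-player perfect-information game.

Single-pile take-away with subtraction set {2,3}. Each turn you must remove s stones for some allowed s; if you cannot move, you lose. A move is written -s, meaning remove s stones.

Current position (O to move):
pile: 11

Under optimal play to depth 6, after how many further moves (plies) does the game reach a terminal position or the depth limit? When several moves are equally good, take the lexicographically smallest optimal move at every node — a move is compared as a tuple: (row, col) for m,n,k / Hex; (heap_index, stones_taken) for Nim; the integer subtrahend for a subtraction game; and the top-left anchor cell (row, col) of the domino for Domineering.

PV length from [11]: 4 plies

[11] O move#1: -2:-1/9*, -3:-1/8
[9] X move#2: -2:-1/7, -3:+1/6*
[6] O move#3: -2:-1/4*, -3:-1/3
[4] X move#4: -2:-1/2, -3:+1/1*
[1] end (terminal -1, O#5); searched 11 to 6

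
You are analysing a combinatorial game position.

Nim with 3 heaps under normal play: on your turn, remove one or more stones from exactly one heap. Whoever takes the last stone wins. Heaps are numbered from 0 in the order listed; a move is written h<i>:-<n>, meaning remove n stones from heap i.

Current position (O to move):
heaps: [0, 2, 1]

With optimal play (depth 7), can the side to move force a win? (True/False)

ply 1, O at (0,2,1) | h1:-1=+1→(0,1,1)*; h1:-2=-1→(0,0,1); h2:-1=-1→(0,2,0)
ply 2, X at (0,1,1) | h1:-1=-1→(0,0,1)*; h2:-1=-1→(0,1,0)
ply 3, O at (0,0,1) | h2:-1=+1→(0,0,0)*
ply 4: (0,0,0) is terminal -1 (X); from (0,2,1) depth 7

O winning at [(0,2,1)]: True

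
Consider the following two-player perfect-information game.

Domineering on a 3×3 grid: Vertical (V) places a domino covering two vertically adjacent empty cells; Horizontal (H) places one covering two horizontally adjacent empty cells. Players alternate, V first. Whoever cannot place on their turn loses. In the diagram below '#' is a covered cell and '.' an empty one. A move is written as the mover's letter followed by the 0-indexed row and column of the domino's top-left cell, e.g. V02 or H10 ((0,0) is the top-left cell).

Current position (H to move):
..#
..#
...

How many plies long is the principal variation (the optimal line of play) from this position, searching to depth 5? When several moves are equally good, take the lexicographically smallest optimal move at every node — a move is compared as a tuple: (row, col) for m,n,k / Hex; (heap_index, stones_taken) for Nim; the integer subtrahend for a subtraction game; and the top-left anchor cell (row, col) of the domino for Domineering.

PV length from [..#/..#/...]: 1 ply

p1 H@[..#/..#/...]: H00[###/..#/...]-1 H10[..#/###/...]+1* H20[..#/..#/##.]-1 H21[..#/..#/.##]-1
p2 V@[..#/###/...] terminal -1; root [..#/..#/...] d5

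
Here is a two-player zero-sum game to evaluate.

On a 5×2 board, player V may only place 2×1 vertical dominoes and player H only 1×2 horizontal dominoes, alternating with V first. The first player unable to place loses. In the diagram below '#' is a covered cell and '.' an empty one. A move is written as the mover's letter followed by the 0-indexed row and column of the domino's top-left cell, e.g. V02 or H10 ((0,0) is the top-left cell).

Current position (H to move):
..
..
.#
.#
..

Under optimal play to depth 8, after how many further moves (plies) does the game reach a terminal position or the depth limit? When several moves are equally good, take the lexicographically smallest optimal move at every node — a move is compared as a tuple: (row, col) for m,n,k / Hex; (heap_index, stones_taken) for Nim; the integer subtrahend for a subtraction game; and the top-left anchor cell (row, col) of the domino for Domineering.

p1 H@[../../.#/.#/..]: H00[##/../.#/.#/..]+1* H10[../##/.#/.#/..]+1 H40[../../.#/.#/##]-1
p2 V@[##/../.#/.#/..]: V10[##/#./##/.#/..]-1* V20[##/../##/##/..]-1 V30[##/../.#/##/#.]-1
p3 H@[##/#./##/.#/..]: H40[##/#./##/.#/##]+1*
p4 V@[##/#./##/.#/##] terminal -1; root [../../.#/.#/..] d8

PV length from [../../.#/.#/..]: 3 plies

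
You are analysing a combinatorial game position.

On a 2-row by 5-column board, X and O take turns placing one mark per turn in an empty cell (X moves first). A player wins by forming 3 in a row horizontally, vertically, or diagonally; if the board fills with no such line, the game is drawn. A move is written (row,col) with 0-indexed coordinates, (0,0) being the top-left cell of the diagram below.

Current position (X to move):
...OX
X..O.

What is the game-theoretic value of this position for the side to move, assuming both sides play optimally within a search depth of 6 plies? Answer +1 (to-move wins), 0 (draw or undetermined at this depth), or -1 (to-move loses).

value(...OX/X..O., X) = 0

[...OX/X..O.] X move#1: (0,0):-1/X..OX/X..O., (0,1):-1/.X.OX/X..O., (0,2):-1/..XOX/X..O., (1,1):+0/...OX/XX.O.*, (1,2):+0/...OX/X.XO., (1,4):+0/...OX/X..OX
[...OX/XX.O.] O move#2: (0,0):-1/O..OX/XX.O., (0,1):-1/.O.OX/XX.O., (0,2):-1/..OOX/XX.O., (1,2):+0/...OX/XXOO.*, (1,4):-1/...OX/XX.OO
[...OX/XXOO.] X move#3: (0,0):-1/X..OX/XXOO., (0,1):-1/.X.OX/XXOO., (0,2):-1/..XOX/XXOO., (1,4):+0/...OX/XXOOX*
[...OX/XXOOX] O move#4: (0,0):+0/O..OX/XXOOX*, (0,1):+0/.O.OX/XXOOX, (0,2):+0/..OOX/XXOOX
[O..OX/XXOOX] X move#5: (0,1):+0/OX.OX/XXOOX*, (0,2):+0/O.XOX/XXOOX
[OX.OX/XXOOX] O move#6: (0,2):+0/OXOOX/XXOOX*
[OXOOX/XXOOX] end (terminal +0, X#7); searched ...OX/X..O. to 6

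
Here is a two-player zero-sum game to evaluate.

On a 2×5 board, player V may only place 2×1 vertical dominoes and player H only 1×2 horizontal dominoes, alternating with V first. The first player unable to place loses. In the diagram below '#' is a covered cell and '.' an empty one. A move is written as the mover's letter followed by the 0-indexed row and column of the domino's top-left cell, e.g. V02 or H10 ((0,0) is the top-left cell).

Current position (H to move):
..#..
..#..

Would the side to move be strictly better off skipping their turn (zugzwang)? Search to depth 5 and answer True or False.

ply 1, H at ..#../..#.. | H00=-1→###../..#..*; H03=-1→..###/..#..; H10=-1→..#../###..; H13=-1→..#../..###
ply 2, V at ###../..#.. | V03=+1→####./..##.*; V04=+1→###.#/..#.#
ply 3, H at ####./..##. | H10=-1→####./####.*
ply 4, V at ####./####. | V04=+1→#####/#####*
ply 5: #####/##### is terminal -1 (H); from ..#../..#.. depth 5
if H skipped the turn, V would face:
~ ply 1, V at ..#../..#.. | V00=-1→#.#../#.#..*; V01=-1→.##../.##..; V03=-1→..##./..##.; V04=-1→..#.#/..#.#
~ ply 2, H at #.#../#.#.. | H03=+1→#.###/#.#..*; H13=+1→#.#../#.###
~ ply 3, V at #.###/#.#.. | V01=-1→#####/###..*
~ ply 4, H at #####/###.. | H13=+1→#####/#####*
~ ply 5: #####/##### is terminal -1 (V); from ..#../..#.. depth 5
compare (H): move=-1 vs pass=+1

zugzwang(..#../..#.., H) = True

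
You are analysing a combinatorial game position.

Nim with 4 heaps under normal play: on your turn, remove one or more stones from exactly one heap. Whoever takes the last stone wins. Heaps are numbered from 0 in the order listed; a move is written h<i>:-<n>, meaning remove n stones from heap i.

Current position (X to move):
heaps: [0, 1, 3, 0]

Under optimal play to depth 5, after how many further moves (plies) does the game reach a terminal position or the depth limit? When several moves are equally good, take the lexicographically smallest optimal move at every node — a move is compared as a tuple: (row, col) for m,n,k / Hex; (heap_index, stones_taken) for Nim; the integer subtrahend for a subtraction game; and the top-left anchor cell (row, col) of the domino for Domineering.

p1 X@[(0,1,3,0)]: h1:-1[(0,0,3,0)]-1 h2:-1[(0,1,2,0)]-1 h2:-2[(0,1,1,0)]+1* h2:-3[(0,1,0,0)]-1
p2 O@[(0,1,1,0)]: h1:-1[(0,0,1,0)]-1* h2:-1[(0,1,0,0)]-1
p3 X@[(0,0,1,0)]: h2:-1[(0,0,0,0)]+1*
p4 O@[(0,0,0,0)] terminal -1; root [(0,1,3,0)] d5

PV length from [(0,1,3,0)]: 3 plies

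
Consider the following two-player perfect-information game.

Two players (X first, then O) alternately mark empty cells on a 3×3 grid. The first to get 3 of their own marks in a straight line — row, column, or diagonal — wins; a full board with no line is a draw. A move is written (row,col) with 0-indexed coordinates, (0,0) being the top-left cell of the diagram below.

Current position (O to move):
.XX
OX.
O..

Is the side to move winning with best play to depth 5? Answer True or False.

O winning at [.XX/OX./O..]: True

[.XX/OX./O..] O move#1: (0,0):+1/OXX/OX./O..*, (1,2):-1/.XX/OXO/O.., (2,1):-1/.XX/OX./OO., (2,2):-1/.XX/OX./O.O
[OXX/OX./O..] end (terminal -1, X#2); searched .XX/OX./O.. to 5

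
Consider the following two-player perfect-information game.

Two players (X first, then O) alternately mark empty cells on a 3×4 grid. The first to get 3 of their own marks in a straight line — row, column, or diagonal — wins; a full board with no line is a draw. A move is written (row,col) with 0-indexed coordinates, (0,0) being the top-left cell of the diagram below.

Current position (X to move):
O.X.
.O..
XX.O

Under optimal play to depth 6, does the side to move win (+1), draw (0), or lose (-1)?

p1 X@[O.X./.O../XX.O]: (0,1)[OXX./.O../XX.O]-1 (0,3)[O.XX/.O../XX.O]-1 (1,0)[O.X./XO../XX.O]-1 (1,2)[O.X./.OX./XX.O]-1 (1,3)[O.X./.O.X/XX.O]-1 (2,2)[O.X./.O../XXXO]+1*
p2 O@[O.X./.O../XXXO] terminal -1; root [O.X./.O../XX.O] d6

value(O.X./.O../XX.O, X) = +1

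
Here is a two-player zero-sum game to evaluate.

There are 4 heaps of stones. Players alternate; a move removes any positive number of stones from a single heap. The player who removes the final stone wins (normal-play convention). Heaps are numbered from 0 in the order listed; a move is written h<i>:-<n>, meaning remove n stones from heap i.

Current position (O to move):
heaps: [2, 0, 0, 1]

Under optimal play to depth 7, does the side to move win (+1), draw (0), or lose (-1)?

ply 1, O at (2,0,0,1) | h0:-1=+1→(1,0,0,1)*; h0:-2=-1→(0,0,0,1); h3:-1=-1→(2,0,0,0)
ply 2, X at (1,0,0,1) | h0:-1=-1→(0,0,0,1)*; h3:-1=-1→(1,0,0,0)
ply 3, O at (0,0,0,1) | h3:-1=+1→(0,0,0,0)*
ply 4: (0,0,0,0) is terminal -1 (X); from (2,0,0,1) depth 7

value((2,0,0,1), O) = +1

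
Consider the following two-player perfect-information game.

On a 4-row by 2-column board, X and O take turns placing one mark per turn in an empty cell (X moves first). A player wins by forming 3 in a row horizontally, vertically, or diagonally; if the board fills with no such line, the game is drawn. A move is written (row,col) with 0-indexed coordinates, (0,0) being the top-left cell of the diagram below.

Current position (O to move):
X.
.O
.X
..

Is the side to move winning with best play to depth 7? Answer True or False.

p1 O@[X./.O/.X/..]: (0,1)[XO/.O/.X/..]+0* (1,0)[X./OO/.X/..]+0 (2,0)[X./.O/OX/..]+0 (3,0)[X./.O/.X/O.]+0 (3,1)[X./.O/.X/.O]+0
p2 X@[XO/.O/.X/..]: (1,0)[XO/XO/.X/..]+0* (2,0)[XO/.O/XX/..]+0 (3,0)[XO/.O/.X/X.]+0 (3,1)[XO/.O/.X/.X]+0
p3 O@[XO/XO/.X/..]: (2,0)[XO/XO/OX/..]+0* (3,0)[XO/XO/.X/O.]-1 (3,1)[XO/XO/.X/.O]-1
p4 X@[XO/XO/OX/..]: (3,0)[XO/XO/OX/X.]+0* (3,1)[XO/XO/OX/.X]+0
p5 O@[XO/XO/OX/X.]: (3,1)[XO/XO/OX/XO]+0*
p6 X@[XO/XO/OX/XO] terminal +0; root [X./.O/.X/..] d7

O winning at [X./.O/.X/..]: False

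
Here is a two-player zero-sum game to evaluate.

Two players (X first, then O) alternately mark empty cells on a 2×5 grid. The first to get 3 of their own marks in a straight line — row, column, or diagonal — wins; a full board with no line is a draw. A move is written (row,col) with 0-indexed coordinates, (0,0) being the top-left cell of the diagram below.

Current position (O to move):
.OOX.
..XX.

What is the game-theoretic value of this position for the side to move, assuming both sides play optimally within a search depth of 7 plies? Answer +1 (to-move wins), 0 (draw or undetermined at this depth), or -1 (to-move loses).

[.OOX./..XX.] O move#1: (0,0):+1/OOOX./..XX.*, (0,4):-1/.OOXO/..XX., (1,0):-1/.OOX./O.XX., (1,1):-1/.OOX./.OXX., (1,4):-1/.OOX./..XXO
[OOOX./..XX.] end (terminal -1, X#2); searched .OOX./..XX. to 7

value(.OOX./..XX., O) = +1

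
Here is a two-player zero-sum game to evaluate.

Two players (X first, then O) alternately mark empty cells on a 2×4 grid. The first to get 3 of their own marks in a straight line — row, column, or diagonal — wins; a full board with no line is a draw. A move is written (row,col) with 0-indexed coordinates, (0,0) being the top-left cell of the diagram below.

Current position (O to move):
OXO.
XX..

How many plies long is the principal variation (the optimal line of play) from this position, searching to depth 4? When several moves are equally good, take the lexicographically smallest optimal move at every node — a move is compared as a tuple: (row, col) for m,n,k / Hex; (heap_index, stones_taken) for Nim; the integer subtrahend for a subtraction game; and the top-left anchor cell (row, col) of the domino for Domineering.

PV length from [OXO./XX..]: 3 plies

[OXO./XX..] O move#1: (0,3):-1/OXOO/XX.., (1,2):+0/OXO./XXO.*, (1,3):-1/OXO./XX.O
[OXO./XXO.] X move#2: (0,3):+0/OXOX/XXO.*, (1,3):+0/OXO./XXOX
[OXOX/XXO.] O move#3: (1,3):+0/OXOX/XXOO*
[OXOX/XXOO] end (terminal +0, X#4); searched OXO./XX.. to 4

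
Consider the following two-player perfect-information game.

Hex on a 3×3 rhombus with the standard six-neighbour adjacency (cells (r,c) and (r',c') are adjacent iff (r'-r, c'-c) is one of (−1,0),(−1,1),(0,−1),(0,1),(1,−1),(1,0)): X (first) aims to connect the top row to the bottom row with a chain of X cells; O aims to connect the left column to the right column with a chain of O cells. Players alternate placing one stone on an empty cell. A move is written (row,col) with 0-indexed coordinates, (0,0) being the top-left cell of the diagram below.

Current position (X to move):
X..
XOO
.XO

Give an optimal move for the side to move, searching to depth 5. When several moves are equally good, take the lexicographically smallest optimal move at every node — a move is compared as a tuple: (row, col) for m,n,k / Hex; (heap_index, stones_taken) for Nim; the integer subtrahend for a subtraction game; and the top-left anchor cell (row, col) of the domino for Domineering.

X's best at [X../XOO/.XO]: (2,0)

ply 1, X at X../XOO/.XO | (0,1)=-1→XX./XOO/.XO; (0,2)=-1→X.X/XOO/.XO; (2,0)=+1→X../XOO/XXO*
ply 2: X../XOO/XXO is terminal -1 (O); from X../XOO/.XO depth 5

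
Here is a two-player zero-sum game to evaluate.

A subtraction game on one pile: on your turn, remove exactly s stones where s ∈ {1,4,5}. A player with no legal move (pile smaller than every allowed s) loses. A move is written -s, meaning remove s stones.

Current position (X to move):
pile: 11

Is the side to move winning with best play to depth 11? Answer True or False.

p1 X@[11]: -1[10]+1* -4[7]-1 -5[6]-1
p2 O@[10]: -1[9]-1* -4[6]-1 -5[5]-1
p3 X@[9]: -1[8]+1* -4[5]-1 -5[4]-1
p4 O@[8]: -1[7]-1* -4[4]-1 -5[3]-1
p5 X@[7]: -1[6]-1 -4[3]-1 -5[2]+1*
p6 O@[2]: -1[1]-1*
p7 X@[1]: -1[0]+1*
p8 O@[0] terminal -1; root [11] d11

X winning at [11]: True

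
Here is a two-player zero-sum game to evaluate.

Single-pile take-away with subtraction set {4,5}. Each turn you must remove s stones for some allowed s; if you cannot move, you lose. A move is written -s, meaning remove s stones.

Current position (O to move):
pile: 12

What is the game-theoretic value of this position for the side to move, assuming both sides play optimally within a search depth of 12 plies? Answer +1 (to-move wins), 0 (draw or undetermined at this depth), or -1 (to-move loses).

[12] O move#1: -4:-1/8*, -5:-1/7
[8] X move#2: -4:-1/4, -5:+1/3*
[3] end (terminal -1, O#3); searched 12 to 12

value(12, O) = -1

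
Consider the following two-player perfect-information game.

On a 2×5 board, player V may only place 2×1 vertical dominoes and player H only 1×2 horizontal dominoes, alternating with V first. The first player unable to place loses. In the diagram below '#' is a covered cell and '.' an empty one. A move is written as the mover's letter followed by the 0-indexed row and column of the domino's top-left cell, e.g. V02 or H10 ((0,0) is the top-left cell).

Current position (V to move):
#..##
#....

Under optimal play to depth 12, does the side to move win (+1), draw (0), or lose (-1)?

value(#..##/#...., V) = +1

[#..##/#....] V move#1: V01:-1/##.##/##..., V02:+1/#.###/#.#..*
[#.###/#.#..] H move#2: H13:-1/#.###/#.###*
[#.###/#.###] V move#3: V01:+1/#####/#####*
[#####/#####] end (terminal -1, H#4); searched #..##/#.... to 12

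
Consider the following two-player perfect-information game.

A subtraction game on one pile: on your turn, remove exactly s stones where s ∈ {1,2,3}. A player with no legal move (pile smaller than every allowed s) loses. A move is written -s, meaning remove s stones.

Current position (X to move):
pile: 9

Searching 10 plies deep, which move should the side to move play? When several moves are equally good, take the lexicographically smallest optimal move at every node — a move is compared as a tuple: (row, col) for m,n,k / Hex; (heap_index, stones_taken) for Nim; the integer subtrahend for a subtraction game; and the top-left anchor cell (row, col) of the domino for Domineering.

X's best at [9]: -1

ply 1, X at 9 | -1=+1→8*; -2=-1→7; -3=-1→6
ply 2, O at 8 | -1=-1→7*; -2=-1→6; -3=-1→5
ply 3, X at 7 | -1=-1→6; -2=-1→5; -3=+1→4*
ply 4, O at 4 | -1=-1→3*; -2=-1→2; -3=-1→1
ply 5, X at 3 | -1=-1→2; -2=-1→1; -3=+1→0*
ply 6: 0 is terminal -1 (O); from 9 depth 10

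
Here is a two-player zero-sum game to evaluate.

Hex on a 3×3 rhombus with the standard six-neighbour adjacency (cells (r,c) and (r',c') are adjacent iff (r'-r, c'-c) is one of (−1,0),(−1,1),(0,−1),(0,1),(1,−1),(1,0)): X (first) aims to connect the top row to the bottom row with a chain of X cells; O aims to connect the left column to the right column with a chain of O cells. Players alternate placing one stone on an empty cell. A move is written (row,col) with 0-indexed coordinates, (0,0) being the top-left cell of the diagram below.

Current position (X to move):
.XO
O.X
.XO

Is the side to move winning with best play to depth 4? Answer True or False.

X winning at [.XO/O.X/.XO]: True

p1 X@[.XO/O.X/.XO]: (0,0)[XXO/O.X/.XO]-1 (1,1)[.XO/OXX/.XO]+1* (2,0)[.XO/O.X/XXO]-1
p2 O@[.XO/OXX/.XO] terminal -1; root [.XO/O.X/.XO] d4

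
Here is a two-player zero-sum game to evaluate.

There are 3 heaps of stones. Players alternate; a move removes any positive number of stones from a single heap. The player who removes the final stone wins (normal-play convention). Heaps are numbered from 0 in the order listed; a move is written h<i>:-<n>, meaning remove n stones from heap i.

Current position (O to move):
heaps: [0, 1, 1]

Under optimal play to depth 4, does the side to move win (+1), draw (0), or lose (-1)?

value((0,1,1), O) = -1

ply 1, O at (0,1,1) | h1:-1=-1→(0,0,1)*; h2:-1=-1→(0,1,0)
ply 2, X at (0,0,1) | h2:-1=+1→(0,0,0)*
ply 3: (0,0,0) is terminal -1 (O); from (0,1,1) depth 4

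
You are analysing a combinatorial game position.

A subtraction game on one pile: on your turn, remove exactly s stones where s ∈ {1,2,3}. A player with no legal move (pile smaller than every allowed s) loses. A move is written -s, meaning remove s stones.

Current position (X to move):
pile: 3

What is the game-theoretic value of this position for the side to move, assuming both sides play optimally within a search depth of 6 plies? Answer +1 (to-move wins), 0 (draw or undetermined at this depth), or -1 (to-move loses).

value(3, X) = +1

p1 X@[3]: -1[2]-1 -2[1]-1 -3[0]+1*
p2 O@[0] terminal -1; root [3] d6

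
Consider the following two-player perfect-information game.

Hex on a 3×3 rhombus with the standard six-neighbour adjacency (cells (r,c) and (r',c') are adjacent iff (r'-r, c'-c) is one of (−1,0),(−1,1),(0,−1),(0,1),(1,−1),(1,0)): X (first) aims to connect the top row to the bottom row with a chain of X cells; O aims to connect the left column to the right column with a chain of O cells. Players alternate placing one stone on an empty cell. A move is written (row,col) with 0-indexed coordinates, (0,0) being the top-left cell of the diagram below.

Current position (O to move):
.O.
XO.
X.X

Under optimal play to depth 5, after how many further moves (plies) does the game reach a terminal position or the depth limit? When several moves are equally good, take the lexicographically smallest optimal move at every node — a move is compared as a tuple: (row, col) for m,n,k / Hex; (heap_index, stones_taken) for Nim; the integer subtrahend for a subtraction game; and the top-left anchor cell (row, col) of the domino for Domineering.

ply 1, O at .O./XO./X.X | (0,0)=+1→OO./XO./X.X*; (0,2)=-1→.OO/XO./X.X; (1,2)=-1→.O./XOO/X.X; (2,1)=-1→.O./XO./XOX
ply 2, X at OO./XO./X.X | (0,2)=-1→OOX/XO./X.X*; (1,2)=-1→OO./XOX/X.X; (2,1)=-1→OO./XO./XXX
ply 3, O at OOX/XO./X.X | (1,2)=+1→OOX/XOO/X.X*; (2,1)=-1→OOX/XO./XOX
ply 4: OOX/XOO/X.X is terminal -1 (X); from .O./XO./X.X depth 5

PV length from [.O./XO./X.X]: 3 plies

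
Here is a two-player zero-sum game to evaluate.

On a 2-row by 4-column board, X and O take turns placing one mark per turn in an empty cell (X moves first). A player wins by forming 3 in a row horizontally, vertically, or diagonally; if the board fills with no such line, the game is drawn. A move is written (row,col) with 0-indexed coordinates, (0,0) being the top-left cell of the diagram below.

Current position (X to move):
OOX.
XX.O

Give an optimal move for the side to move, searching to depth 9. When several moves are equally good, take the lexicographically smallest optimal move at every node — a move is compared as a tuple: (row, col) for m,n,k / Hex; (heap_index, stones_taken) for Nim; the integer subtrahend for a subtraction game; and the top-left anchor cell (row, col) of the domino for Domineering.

[OOX./XX.O] X move#1: (0,3):+0/OOXX/XX.O, (1,2):+1/OOX./XXXO*
[OOX./XXXO] end (terminal -1, O#2); searched OOX./XX.O to 9

X's best at [OOX./XX.O]: (1,2)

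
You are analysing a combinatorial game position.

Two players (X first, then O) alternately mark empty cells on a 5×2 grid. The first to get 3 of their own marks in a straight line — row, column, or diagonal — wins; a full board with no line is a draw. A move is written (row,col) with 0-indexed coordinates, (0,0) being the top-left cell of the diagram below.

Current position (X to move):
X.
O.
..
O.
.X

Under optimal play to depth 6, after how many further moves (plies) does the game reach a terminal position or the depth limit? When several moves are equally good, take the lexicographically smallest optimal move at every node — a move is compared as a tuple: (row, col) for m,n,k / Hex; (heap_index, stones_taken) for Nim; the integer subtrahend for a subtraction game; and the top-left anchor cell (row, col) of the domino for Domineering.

PV length from [X./O./../O./.X]: 6 plies

[X./O./../O./.X] X move#1: (0,1):-1/XX/O./../O./.X, (1,1):-1/X./OX/../O./.X, (2,0):+0/X./O./X./O./.X*, (2,1):-1/X./O./.X/O./.X, (3,1):-1/X./O./../OX/.X, (4,0):-1/X./O./../O./XX
[X./O./X./O./.X] O move#2: (0,1):+0/XO/O./X./O./.X*, (1,1):+0/X./OO/X./O./.X, (2,1):+0/X./O./XO/O./.X, (3,1):+0/X./O./X./OO/.X, (4,0):+0/X./O./X./O./OX
[XO/O./X./O./.X] X move#3: (1,1):+0/XO/OX/X./O./.X*, (2,1):+0/XO/O./XX/O./.X, (3,1):+0/XO/O./X./OX/.X, (4,0):+0/XO/O./X./O./XX
[XO/OX/X./O./.X] O move#4: (2,1):+0/XO/OX/XO/O./.X*, (3,1):+0/XO/OX/X./OO/.X, (4,0):+0/XO/OX/X./O./OX
[XO/OX/XO/O./.X] X move#5: (3,1):+0/XO/OX/XO/OX/.X*, (4,0):+0/XO/OX/XO/O./XX
[XO/OX/XO/OX/.X] O move#6: (4,0):+0/XO/OX/XO/OX/OX*
[XO/OX/XO/OX/OX] end (terminal +0, X#7); searched X./O./../O./.X to 6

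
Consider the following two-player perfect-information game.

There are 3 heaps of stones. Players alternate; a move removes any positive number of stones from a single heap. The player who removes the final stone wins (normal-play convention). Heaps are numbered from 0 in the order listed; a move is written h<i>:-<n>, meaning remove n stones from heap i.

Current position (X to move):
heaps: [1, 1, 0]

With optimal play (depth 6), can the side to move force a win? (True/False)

X winning at [(1,1,0)]: False

[(1,1,0)] X move#1: h0:-1:-1/(0,1,0)*, h1:-1:-1/(1,0,0)
[(0,1,0)] O move#2: h1:-1:+1/(0,0,0)*
[(0,0,0)] end (terminal -1, X#3); searched (1,1,0) to 6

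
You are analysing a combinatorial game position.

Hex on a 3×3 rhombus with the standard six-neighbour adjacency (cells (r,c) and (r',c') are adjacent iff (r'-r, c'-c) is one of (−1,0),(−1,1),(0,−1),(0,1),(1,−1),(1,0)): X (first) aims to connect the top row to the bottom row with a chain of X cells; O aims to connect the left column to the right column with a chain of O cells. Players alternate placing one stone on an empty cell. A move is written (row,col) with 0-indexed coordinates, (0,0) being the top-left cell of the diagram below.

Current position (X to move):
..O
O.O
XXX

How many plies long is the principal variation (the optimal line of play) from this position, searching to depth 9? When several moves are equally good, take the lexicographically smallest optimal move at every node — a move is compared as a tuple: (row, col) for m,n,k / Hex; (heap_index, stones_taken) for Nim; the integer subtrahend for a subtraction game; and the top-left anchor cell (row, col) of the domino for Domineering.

p1 X@[..O/O.O/XXX]: (0,0)[X.O/O.O/XXX]-1* (0,1)[.XO/O.O/XXX]-1 (1,1)[..O/OXO/XXX]-1
p2 O@[X.O/O.O/XXX]: (0,1)[XOO/O.O/XXX]+1* (1,1)[X.O/OOO/XXX]+1
p3 X@[XOO/O.O/XXX] terminal -1; root [..O/O.O/XXX] d9

PV length from [..O/O.O/XXX]: 2 plies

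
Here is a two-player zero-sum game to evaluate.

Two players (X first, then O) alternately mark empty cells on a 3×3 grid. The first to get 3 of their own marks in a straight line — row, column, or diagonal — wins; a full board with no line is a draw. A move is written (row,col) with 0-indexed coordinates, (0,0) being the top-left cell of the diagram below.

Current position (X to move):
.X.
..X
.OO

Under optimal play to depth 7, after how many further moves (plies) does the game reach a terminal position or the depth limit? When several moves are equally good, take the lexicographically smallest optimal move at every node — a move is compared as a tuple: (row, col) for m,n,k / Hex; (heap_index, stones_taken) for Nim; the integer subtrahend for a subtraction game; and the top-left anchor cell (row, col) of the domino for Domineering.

PV length from [.X./..X/.OO]: 5 plies

[.X./..X/.OO] X move#1: (0,0):-1/XX./..X/.OO, (0,2):-1/.XX/..X/.OO, (1,0):-1/.X./X.X/.OO, (1,1):-1/.X./.XX/.OO, (2,0):+1/.X./..X/XOO*
[.X./..X/XOO] O move#2: (0,0):-1/OX./..X/XOO*, (0,2):-1/.XO/..X/XOO, (1,0):-1/.X./O.X/XOO, (1,1):-1/.X./.OX/XOO
[OX./..X/XOO] X move#3: (0,2):-1/OXX/..X/XOO, (1,0):-1/OX./X.X/XOO, (1,1):+1/OX./.XX/XOO*
[OX./.XX/XOO] O move#4: (0,2):-1/OXO/.XX/XOO*, (1,0):-1/OX./OXX/XOO
[OXO/.XX/XOO] X move#5: (1,0):+1/OXO/XXX/XOO*
[OXO/XXX/XOO] end (terminal -1, O#6); searched .X./..X/.OO to 7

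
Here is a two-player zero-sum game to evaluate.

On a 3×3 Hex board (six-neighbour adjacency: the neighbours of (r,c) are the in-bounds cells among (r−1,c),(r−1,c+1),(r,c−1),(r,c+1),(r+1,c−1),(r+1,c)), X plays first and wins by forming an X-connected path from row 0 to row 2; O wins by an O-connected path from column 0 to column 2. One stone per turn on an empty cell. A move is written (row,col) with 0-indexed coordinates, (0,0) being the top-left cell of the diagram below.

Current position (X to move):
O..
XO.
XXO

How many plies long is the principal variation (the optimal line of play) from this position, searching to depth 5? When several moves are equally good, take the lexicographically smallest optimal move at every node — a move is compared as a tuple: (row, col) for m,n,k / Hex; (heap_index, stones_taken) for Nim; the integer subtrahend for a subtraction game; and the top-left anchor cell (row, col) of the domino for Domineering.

PV length from [O../XO./XXO]: 1 ply

p1 X@[O../XO./XXO]: (0,1)[OX./XO./XXO]+1* (0,2)[O.X/XO./XXO]+1 (1,2)[O../XOX/XXO]+1
p2 O@[OX./XO./XXO] terminal -1; root [O../XO./XXO] d5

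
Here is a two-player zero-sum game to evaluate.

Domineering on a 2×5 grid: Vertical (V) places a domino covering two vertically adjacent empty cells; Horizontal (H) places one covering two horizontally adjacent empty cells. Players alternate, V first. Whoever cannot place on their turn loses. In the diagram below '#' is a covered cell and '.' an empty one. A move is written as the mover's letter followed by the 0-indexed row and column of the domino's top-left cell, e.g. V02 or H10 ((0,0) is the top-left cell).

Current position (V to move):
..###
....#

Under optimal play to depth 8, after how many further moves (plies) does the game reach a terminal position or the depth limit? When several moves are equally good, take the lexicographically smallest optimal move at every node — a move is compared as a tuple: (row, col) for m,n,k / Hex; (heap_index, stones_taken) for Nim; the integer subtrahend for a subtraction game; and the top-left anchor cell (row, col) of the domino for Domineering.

PV length from [..###/....#]: 3 plies

ply 1, V at ..###/....# | V00=-1→#.###/#...#; V01=+1→.####/.#..#*
ply 2, H at .####/.#..# | H12=-1→.####/.####*
ply 3, V at .####/.#### | V00=+1→#####/#####*
ply 4: #####/##### is terminal -1 (H); from ..###/....# depth 8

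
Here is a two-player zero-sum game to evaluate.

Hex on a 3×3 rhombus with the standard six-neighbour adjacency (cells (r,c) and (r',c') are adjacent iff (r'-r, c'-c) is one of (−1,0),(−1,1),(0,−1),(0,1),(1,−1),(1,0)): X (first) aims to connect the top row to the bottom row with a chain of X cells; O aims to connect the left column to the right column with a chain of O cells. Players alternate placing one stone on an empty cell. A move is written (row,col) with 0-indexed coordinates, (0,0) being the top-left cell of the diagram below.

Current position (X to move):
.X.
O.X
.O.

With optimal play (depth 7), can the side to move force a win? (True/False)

X winning at [.X./O.X/.O.]: True

ply 1, X at .X./O.X/.O. | (0,0)=-1→XX./O.X/.O.; (0,2)=-1→.XX/O.X/.O.; (1,1)=+1→.X./OXX/.O.*; (2,0)=-1→.X./O.X/XO.; (2,2)=+1→.X./O.X/.OX
ply 2, O at .X./OXX/.O. | (0,0)=-1→OX./OXX/.O.*; (0,2)=-1→.XO/OXX/.O.; (2,0)=-1→.X./OXX/OO.; (2,2)=-1→.X./OXX/.OO
ply 3, X at OX./OXX/.O. | (0,2)=+1→OXX/OXX/.O.*; (2,0)=+1→OX./OXX/XO.; (2,2)=+1→OX./OXX/.OX
ply 4, O at OXX/OXX/.O. | (2,0)=-1→OXX/OXX/OO.*; (2,2)=-1→OXX/OXX/.OO
ply 5, X at OXX/OXX/OO. | (2,2)=+1→OXX/OXX/OOX*
ply 6: OXX/OXX/OOX is terminal -1 (O); from .X./O.X/.O. depth 7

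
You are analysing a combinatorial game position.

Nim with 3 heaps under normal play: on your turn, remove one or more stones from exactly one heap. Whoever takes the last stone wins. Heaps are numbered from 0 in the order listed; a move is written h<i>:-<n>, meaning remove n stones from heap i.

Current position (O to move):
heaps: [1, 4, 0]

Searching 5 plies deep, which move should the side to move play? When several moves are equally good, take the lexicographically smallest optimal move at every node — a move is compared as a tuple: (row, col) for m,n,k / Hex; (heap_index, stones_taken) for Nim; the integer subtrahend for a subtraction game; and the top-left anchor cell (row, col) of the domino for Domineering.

ply 1, O at (1,4,0) | h0:-1=-1→(0,4,0); h1:-1=-1→(1,3,0); h1:-2=-1→(1,2,0); h1:-3=+1→(1,1,0)*; h1:-4=-1→(1,0,0)
ply 2, X at (1,1,0) | h0:-1=-1→(0,1,0)*; h1:-1=-1→(1,0,0)
ply 3, O at (0,1,0) | h1:-1=+1→(0,0,0)*
ply 4: (0,0,0) is terminal -1 (X); from (1,4,0) depth 5

O's best at [(1,4,0)]: h1:-3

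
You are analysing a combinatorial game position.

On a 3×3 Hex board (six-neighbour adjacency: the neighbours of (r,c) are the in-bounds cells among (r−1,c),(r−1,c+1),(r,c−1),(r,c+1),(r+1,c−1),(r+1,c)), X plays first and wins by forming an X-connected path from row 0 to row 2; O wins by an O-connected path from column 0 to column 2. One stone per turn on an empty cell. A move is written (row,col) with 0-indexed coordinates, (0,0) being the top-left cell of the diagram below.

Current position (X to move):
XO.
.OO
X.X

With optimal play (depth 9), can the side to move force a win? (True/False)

[XO./.OO/X.X] X move#1: (0,2):-1/XOX/.OO/X.X, (1,0):+1/XO./XOO/X.X*, (2,1):-1/XO./.OO/XXX
[XO./XOO/X.X] end (terminal -1, O#2); searched XO./.OO/X.X to 9

X winning at [XO./.OO/X.X]: True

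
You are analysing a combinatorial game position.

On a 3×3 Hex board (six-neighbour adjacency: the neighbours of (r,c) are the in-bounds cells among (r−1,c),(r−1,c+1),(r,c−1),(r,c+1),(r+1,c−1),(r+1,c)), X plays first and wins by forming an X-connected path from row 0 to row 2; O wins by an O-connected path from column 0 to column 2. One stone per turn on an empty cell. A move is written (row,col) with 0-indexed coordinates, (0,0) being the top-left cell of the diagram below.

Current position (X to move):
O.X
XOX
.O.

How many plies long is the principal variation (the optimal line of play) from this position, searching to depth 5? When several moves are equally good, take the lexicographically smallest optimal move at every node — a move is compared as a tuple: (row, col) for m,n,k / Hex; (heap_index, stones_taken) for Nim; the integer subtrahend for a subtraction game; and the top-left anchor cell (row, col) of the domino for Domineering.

[O.X/XOX/.O.] X move#1: (0,1):+1/OXX/XOX/.O.*, (2,0):+1/O.X/XOX/XO., (2,2):+1/O.X/XOX/.OX
[OXX/XOX/.O.] O move#2: (2,0):-1/OXX/XOX/OO.*, (2,2):-1/OXX/XOX/.OO
[OXX/XOX/OO.] X move#3: (2,2):+1/OXX/XOX/OOX*
[OXX/XOX/OOX] end (terminal -1, O#4); searched O.X/XOX/.O. to 5

PV length from [O.X/XOX/.O.]: 3 plies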